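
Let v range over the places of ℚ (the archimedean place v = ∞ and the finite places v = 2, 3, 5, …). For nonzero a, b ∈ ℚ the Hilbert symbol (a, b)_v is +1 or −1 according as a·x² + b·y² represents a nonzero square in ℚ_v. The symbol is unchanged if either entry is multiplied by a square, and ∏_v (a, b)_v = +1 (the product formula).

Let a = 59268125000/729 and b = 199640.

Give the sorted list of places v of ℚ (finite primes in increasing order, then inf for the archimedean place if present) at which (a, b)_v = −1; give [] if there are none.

[2, 31]

Mod squares: a ≡ 948290, b ≡ 49910. Check v ∈ {∞, 2, 3, 5, 7, 19, 23, 31}.
v=31: a=31^1·(≡6), b=31^1·(≡23) mod 31; (6|31)=-1, (23|31)=-1; (−1)^{1·1·15}·(-1)^1·(-1)^1 = -1.
v=∞: 948290 > 0 and 49910 > 0  ⇒  (a,b)_∞ = +1.
v=7: a=7^1·(≡3), b=7^1·(≡2) mod 7; (3|7)=-1, (2|7)=+1; (−1)^{1·1·3}·(-1)^1·(+1)^1 = +1.
v=2: v_2(a)=3, v_2(b)=3; units ≡ 1, 3 (mod 8); ε·ε+αω+βω = 0·1+3·1+3·0 ≡ 1  ⇒  (a,b)_2 = -1.
v=19: a=19^1·(≡7), b=19^0·(≡7) mod 19; (7|19)=+1, (7|19)=+1; (−1)^{1·0·9}·(+1)^0·(+1)^1 = +1.
v=5: a=5^7·(≡3), b=5^1·(≡3) mod 5; (3|5)=-1, (3|5)=-1; (−1)^{7·1·2}·(-1)^1·(-1)^7 = +1.
v=3: a=3^-6·(≡2), b=3^0·(≡2) mod 3; (2|3)=-1, (2|3)=-1; (−1)^{-6·0·1}·(-1)^0·(-1)^-6 = +1.
v=23: a=23^1·(≡5), b=23^1·(≡9) mod 23; (5|23)=-1, (9|23)=+1; (−1)^{1·1·11}·(-1)^1·(+1)^1 = +1.
Ram(948290, 49910) = {2, 31}; no ℚ_2-point on the conic.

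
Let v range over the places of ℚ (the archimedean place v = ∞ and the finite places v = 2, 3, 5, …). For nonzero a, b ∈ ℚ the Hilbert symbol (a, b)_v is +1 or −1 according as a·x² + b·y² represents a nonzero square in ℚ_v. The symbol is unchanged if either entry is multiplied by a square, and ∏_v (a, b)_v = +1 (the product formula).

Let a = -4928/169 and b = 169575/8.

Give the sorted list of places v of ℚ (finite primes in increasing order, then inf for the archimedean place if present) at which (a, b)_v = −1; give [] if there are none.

Mod squares: a ≡ -77, b ≡ 13566. Check v ∈ {∞, 2, 3, 5, 7, 11, 13, 17, 19}.
v=13: a=13^-2·(≡12), b=13^0·(≡2) mod 13; (12|13)=+1, (2|13)=-1; (−1)^{-2·0·6}·(+1)^0·(-1)^-2 = +1.
v=2: v_2(a)=6, v_2(b)=-3; units ≡ 3, 7 (mod 8); ε·ε+αω+βω = 1·1+6·0+-3·1 ≡ 0  ⇒  (a,b)_2 = +1.
v=19: a=19^0·(≡13), b=19^1·(≡16) mod 19; (13|19)=-1, (16|19)=+1; (−1)^{0·1·9}·(-1)^1·(+1)^0 = -1.
v=17: a=17^0·(≡15), b=17^1·(≡8) mod 17; (15|17)=+1, (8|17)=+1; (−1)^{0·1·8}·(+1)^1·(+1)^0 = +1.
v=7: a=7^1·(≡3), b=7^1·(≡5) mod 7; (3|7)=-1, (5|7)=-1; (−1)^{1·1·3}·(-1)^1·(-1)^1 = -1.
v=5: a=5^0·(≡3), b=5^2·(≡1) mod 5; (3|5)=-1, (1|5)=+1; (−1)^{0·2·2}·(-1)^2·(+1)^0 = +1.
v=∞: -77 < 0 and 13566 > 0  ⇒  (a,b)_∞ = +1.
v=3: a=3^0·(≡1), b=3^1·(≡1) mod 3; (1|3)=+1, (1|3)=+1; (−1)^{0·1·1}·(+1)^1·(+1)^0 = +1.
v=11: a=11^1·(≡9), b=11^0·(≡4) mod 11; (9|11)=+1, (4|11)=+1; (−1)^{1·0·5}·(+1)^0·(+1)^1 = +1.
Ram(-77, 13566) = {7, 19}; no ℚ_7-point on the conic.

[7, 19]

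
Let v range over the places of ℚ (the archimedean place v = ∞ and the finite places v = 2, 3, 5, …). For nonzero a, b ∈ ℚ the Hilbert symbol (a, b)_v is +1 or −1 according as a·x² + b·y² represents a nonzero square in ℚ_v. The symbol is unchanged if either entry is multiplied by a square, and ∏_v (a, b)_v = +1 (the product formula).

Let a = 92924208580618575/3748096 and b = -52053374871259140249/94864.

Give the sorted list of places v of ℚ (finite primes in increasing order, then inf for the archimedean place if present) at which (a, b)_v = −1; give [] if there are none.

[2, 3, 17, 37]

Mod squares: a ≡ 2039847, b ≡ -481. Check v ∈ {∞, 2, 3, 5, 7, 11, 13, 17, 23, 31, 37, 47}.
v=47: a=47^1·(≡10), b=47^2·(≡32) mod 47; (10|47)=-1, (32|47)=+1; (−1)^{1·2·23}·(-1)^2·(+1)^1 = +1.
v=23: a=23^1·(≡3), b=23^2·(≡18) mod 23; (3|23)=+1, (18|23)=+1; (−1)^{1·2·11}·(+1)^2·(+1)^1 = +1.
v=7: a=7^0·(≡3), b=7^-2·(≡1) mod 7; (3|7)=-1, (1|7)=+1; (−1)^{0·-2·3}·(-1)^-2·(+1)^0 = +1.
v=11: a=11^-4·(≡2), b=11^-2·(≡3) mod 11; (2|11)=-1, (3|11)=+1; (−1)^{-4·-2·5}·(-1)^-2·(+1)^-4 = +1.
v=3: a=3^9·(≡2), b=3^8·(≡2) mod 3; (2|3)=-1, (2|3)=-1; (−1)^{9·8·1}·(-1)^8·(-1)^9 = -1.
v=17: a=17^3·(≡12), b=17^4·(≡11) mod 17; (12|17)=-1, (11|17)=-1; (−1)^{3·4·8}·(-1)^4·(-1)^3 = -1.
v=37: a=37^1·(≡30), b=37^1·(≡29) mod 37; (30|37)=+1, (29|37)=-1; (−1)^{1·1·18}·(+1)^1·(-1)^1 = -1.
v=∞: 2039847 > 0 and -481 < 0  ⇒  (a,b)_∞ = +1.
v=5: a=5^2·(≡3), b=5^0·(≡4) mod 5; (3|5)=-1, (4|5)=+1; (−1)^{2·0·2}·(-1)^0·(+1)^2 = +1.
v=13: a=13^0·(≡4), b=13^3·(≡8) mod 13; (4|13)=+1, (8|13)=-1; (−1)^{0·3·6}·(+1)^3·(-1)^0 = +1.
v=2: v_2(a)=-8, v_2(b)=-4; units ≡ 7, 7 (mod 8); ε·ε+αω+βω = 1·1+-8·0+-4·0 ≡ 1  ⇒  (a,b)_2 = -1.
v=31: a=31^2·(≡2), b=31^0·(≡17) mod 31; (2|31)=+1, (17|31)=-1; (−1)^{2·0·15}·(+1)^0·(-1)^2 = +1.
Ram(2039847, -481) = {2, 3, 17, 37}; no ℚ_2-point on the conic.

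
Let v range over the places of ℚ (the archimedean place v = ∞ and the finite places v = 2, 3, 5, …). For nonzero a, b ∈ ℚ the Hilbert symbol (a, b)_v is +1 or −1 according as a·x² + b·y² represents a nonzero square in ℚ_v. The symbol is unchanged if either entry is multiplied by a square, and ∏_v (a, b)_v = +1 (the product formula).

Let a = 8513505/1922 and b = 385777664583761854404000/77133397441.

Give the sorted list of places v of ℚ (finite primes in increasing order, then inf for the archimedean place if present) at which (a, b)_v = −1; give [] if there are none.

[2, 11]

Mod squares: a ≡ 4290, b ≡ 10. Check v ∈ {∞, 2, 3, 5, 7, 11, 13, 17, 31}.
v=5: a=5^1·(≡3), b=5^3·(≡2) mod 5; (3|5)=-1, (2|5)=-1; (−1)^{1·3·2}·(-1)^3·(-1)^1 = +1.
v=∞: 4290 > 0 and 10 > 0  ⇒  (a,b)_∞ = +1.
v=7: a=7^2·(≡3), b=7^4·(≡6) mod 7; (3|7)=-1, (6|7)=-1; (−1)^{2·4·3}·(-1)^4·(-1)^2 = +1.
v=17: a=17^0·(≡7), b=17^-4·(≡12) mod 17; (7|17)=-1, (12|17)=-1; (−1)^{0·-4·8}·(-1)^-4·(-1)^0 = +1.
v=3: a=3^5·(≡2), b=3^8·(≡1) mod 3; (2|3)=-1, (1|3)=+1; (−1)^{5·8·1}·(-1)^8·(+1)^5 = +1.
v=31: a=31^-2·(≡3), b=31^-4·(≡5) mod 31; (3|31)=-1, (5|31)=+1; (−1)^{-2·-4·15}·(-1)^-4·(+1)^-2 = +1.
v=13: a=13^1·(≡8), b=13^4·(≡1) mod 13; (8|13)=-1, (1|13)=+1; (−1)^{1·4·6}·(-1)^4·(+1)^1 = +1.
v=2: v_2(a)=-1, v_2(b)=5; units ≡ 1, 5 (mod 8); ε·ε+αω+βω = 0·0+-1·1+5·0 ≡ 1  ⇒  (a,b)_2 = -1.
v=11: a=11^1·(≡9), b=11^8·(≡8) mod 11; (9|11)=+1, (8|11)=-1; (−1)^{1·8·5}·(+1)^8·(-1)^1 = -1.
Ram(4290, 10) = {2, 11}; no ℚ_2-point on the conic.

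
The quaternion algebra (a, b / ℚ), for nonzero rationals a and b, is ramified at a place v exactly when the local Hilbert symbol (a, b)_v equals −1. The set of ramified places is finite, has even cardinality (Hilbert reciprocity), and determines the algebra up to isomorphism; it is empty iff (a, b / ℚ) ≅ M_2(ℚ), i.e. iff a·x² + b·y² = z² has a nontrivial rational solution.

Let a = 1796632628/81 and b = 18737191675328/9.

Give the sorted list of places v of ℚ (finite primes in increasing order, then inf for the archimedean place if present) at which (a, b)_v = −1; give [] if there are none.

[19, 41]

(a, b) ≡ (5453, 287) mod (ℚ^×)²; places V = {2, 3, 7, 19, 41, ∞}.
(a,b)_2: α=2, β=6; u≡5, v≡7 (mod 8); ε(u)ε(v)=0·1, αω(v)=2·0, βω(u)=6·1; sum ≡ 0  ⇒  +1.
(a,b)_19: α=1, u≡14; β=2, v≡12 (mod 19); (14|19)=-1, (12|19)=-1; sign (−1)^0·-1^2·-1^1 = -1.
(a,b)_7: α=3, u≡2; β=1, v≡5 (mod 7); (2|7)=+1, (5|7)=-1; sign (−1)^1·+1^1·-1^3 = +1.
(a,b)_∞: sgn(5453)=+, sgn(287)=+, so +1.
(a,b)_41: α=3, u≡8; β=5, v≡30 (mod 41); (8|41)=+1, (30|41)=-1; sign (−1)^0·+1^5·-1^3 = -1.
(a,b)_3: α=-4, u≡2; β=-2, v≡2 (mod 3); (2|3)=-1, (2|3)=-1; sign (−1)^0·-1^-2·-1^-4 = +1.
Ram(5453, 287) = {19, 41}; no ℚ_19-point on the conic.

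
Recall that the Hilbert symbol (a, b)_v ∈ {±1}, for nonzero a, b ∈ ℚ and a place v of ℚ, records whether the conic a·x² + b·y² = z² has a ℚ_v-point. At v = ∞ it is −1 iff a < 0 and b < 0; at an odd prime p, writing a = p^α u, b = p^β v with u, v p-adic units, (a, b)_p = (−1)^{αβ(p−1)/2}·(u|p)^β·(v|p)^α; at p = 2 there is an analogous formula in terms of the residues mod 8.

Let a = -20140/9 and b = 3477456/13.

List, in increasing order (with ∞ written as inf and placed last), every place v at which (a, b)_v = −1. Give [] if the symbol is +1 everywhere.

Mod squares: a ≡ -5035, b ≡ 313937. Check v ∈ {∞, 2, 3, 5, 13, 19, 31, 41, 53}.
v=31: a=31^0·(≡8), b=31^1·(≡30) mod 31; (8|31)=+1, (30|31)=-1; (−1)^{0·1·15}·(+1)^1·(-1)^0 = +1.
v=41: a=41^0·(≡40), b=41^1·(≡40) mod 41; (40|41)=+1, (40|41)=+1; (−1)^{0·1·20}·(+1)^1·(+1)^0 = +1.
v=19: a=19^1·(≡11), b=19^1·(≡10) mod 19; (11|19)=+1, (10|19)=-1; (−1)^{1·1·9}·(+1)^1·(-1)^1 = +1.
v=3: a=3^-2·(≡2), b=3^2·(≡2) mod 3; (2|3)=-1, (2|3)=-1; (−1)^{-2·2·1}·(-1)^2·(-1)^-2 = +1.
v=13: a=13^0·(≡4), b=13^-1·(≡8) mod 13; (4|13)=+1, (8|13)=-1; (−1)^{0·-1·6}·(+1)^-1·(-1)^0 = +1.
v=2: v_2(a)=2, v_2(b)=4; units ≡ 5, 1 (mod 8); ε·ε+αω+βω = 0·0+2·0+4·1 ≡ 0  ⇒  (a,b)_2 = +1.
v=∞: -5035 < 0 and 313937 > 0  ⇒  (a,b)_∞ = +1.
v=5: a=5^1·(≡3), b=5^0·(≡2) mod 5; (3|5)=-1, (2|5)=-1; (−1)^{1·0·2}·(-1)^0·(-1)^1 = -1.
v=53: a=53^1·(≡52), b=53^0·(≡26) mod 53; (52|53)=+1, (26|53)=-1; (−1)^{1·0·26}·(+1)^0·(-1)^1 = -1.
Ram(-5035, 313937) = {5, 53}; no ℚ_5-point on the conic.

[5, 53]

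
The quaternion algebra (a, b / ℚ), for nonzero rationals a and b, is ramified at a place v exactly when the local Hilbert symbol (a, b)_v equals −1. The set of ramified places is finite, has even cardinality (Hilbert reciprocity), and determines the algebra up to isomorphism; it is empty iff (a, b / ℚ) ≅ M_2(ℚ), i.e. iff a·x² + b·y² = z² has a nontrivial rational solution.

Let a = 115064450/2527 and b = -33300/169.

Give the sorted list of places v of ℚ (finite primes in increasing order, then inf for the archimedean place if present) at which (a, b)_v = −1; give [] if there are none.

Mod squares: a ≡ 14, b ≡ -37. Check v ∈ {∞, 2, 3, 5, 7, 13, 19, 37, 41}.
v=19: a=19^-2·(≡10), b=19^0·(≡6) mod 19; (10|19)=-1, (6|19)=+1; (−1)^{-2·0·9}·(-1)^0·(+1)^-2 = +1.
v=∞: 14 > 0 and -37 < 0  ⇒  (a,b)_∞ = +1.
v=13: a=13^0·(≡4), b=13^-2·(≡6) mod 13; (4|13)=+1, (6|13)=-1; (−1)^{0·-2·6}·(+1)^-2·(-1)^0 = +1.
v=2: v_2(a)=1, v_2(b)=2; units ≡ 7, 3 (mod 8); ε·ε+αω+βω = 1·1+1·1+2·0 ≡ 0  ⇒  (a,b)_2 = +1.
v=37: a=37^2·(≡29), b=37^1·(≡10) mod 37; (29|37)=-1, (10|37)=+1; (−1)^{2·1·18}·(-1)^1·(+1)^2 = -1.
v=7: a=7^-1·(≡1), b=7^0·(≡6) mod 7; (1|7)=+1, (6|7)=-1; (−1)^{-1·0·3}·(+1)^0·(-1)^-1 = -1.
v=41: a=41^2·(≡15), b=41^0·(≡23) mod 41; (15|41)=-1, (23|41)=+1; (−1)^{2·0·20}·(-1)^0·(+1)^2 = +1.
v=3: a=3^0·(≡2), b=3^2·(≡2) mod 3; (2|3)=-1, (2|3)=-1; (−1)^{0·2·1}·(-1)^2·(-1)^0 = +1.
v=5: a=5^2·(≡4), b=5^2·(≡2) mod 5; (4|5)=+1, (2|5)=-1; (−1)^{2·2·2}·(+1)^2·(-1)^2 = +1.
|Ram(14, -37)| = 2, even; anisotropic at {7, 37}.

[7, 37]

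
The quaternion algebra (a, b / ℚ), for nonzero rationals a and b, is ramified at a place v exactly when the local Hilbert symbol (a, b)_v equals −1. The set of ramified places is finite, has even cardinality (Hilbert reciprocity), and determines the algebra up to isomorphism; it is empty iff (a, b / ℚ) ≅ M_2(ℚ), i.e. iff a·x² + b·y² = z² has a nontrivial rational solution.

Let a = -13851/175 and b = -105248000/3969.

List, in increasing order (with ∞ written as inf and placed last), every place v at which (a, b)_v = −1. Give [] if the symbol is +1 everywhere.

[2, 5, 7, 11, 23, inf]

Mod squares: a ≡ -133, b ≡ -16445. Check v ∈ {∞, 2, 3, 5, 7, 11, 13, 19, 23}.
v=23: a=23^0·(≡21), b=23^1·(≡15) mod 23; (21|23)=-1, (15|23)=-1; (−1)^{0·1·11}·(-1)^1·(-1)^0 = -1.
v=3: a=3^6·(≡2), b=3^-4·(≡1) mod 3; (2|3)=-1, (1|3)=+1; (−1)^{6·-4·1}·(-1)^-4·(+1)^6 = +1.
v=5: a=5^-2·(≡2), b=5^3·(≡4) mod 5; (2|5)=-1, (4|5)=+1; (−1)^{-2·3·2}·(-1)^3·(+1)^-2 = -1.
v=2: v_2(a)=0, v_2(b)=8; units ≡ 3, 3 (mod 8); ε·ε+αω+βω = 1·1+0·1+8·1 ≡ 1  ⇒  (a,b)_2 = -1.
v=13: a=13^0·(≡12), b=13^1·(≡9) mod 13; (12|13)=+1, (9|13)=+1; (−1)^{0·1·6}·(+1)^1·(+1)^0 = +1.
v=19: a=19^1·(≡3), b=19^0·(≡4) mod 19; (3|19)=-1, (4|19)=+1; (−1)^{1·0·9}·(-1)^0·(+1)^1 = +1.
v=11: a=11^0·(≡2), b=11^1·(≡1) mod 11; (2|11)=-1, (1|11)=+1; (−1)^{0·1·5}·(-1)^1·(+1)^0 = -1.
v=7: a=7^-1·(≡4), b=7^-2·(≡6) mod 7; (4|7)=+1, (6|7)=-1; (−1)^{-1·-2·3}·(+1)^-2·(-1)^-1 = -1.
v=∞: -133 < 0 and -16445 < 0  ⇒  (a,b)_∞ = -1.
(-133, -16445 / ℚ) ramifies at {2, 5, 7, 11, 23, ∞}: a division algebra.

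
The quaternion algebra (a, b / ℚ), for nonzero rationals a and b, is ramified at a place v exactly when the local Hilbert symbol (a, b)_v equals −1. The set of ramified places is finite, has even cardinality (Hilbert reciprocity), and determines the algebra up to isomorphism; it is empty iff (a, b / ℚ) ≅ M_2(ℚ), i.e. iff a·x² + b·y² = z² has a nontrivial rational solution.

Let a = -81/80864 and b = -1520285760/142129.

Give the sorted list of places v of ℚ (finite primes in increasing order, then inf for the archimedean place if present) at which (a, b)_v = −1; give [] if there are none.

[7, inf]

Mod squares: a ≡ -14, b ≡ -665. Check v ∈ {∞, 2, 3, 5, 7, 13, 19, 29}.
v=5: a=5^0·(≡1), b=5^1·(≡2) mod 5; (1|5)=+1, (2|5)=-1; (−1)^{0·1·2}·(+1)^1·(-1)^0 = +1.
v=29: a=29^0·(≡15), b=29^-2·(≡11) mod 29; (15|29)=-1, (11|29)=-1; (−1)^{0·-2·14}·(-1)^-2·(-1)^0 = +1.
v=2: v_2(a)=-5, v_2(b)=6; units ≡ 1, 7 (mod 8); ε·ε+αω+βω = 0·1+-5·0+6·0 ≡ 0  ⇒  (a,b)_2 = +1.
v=∞: -14 < 0 and -665 < 0  ⇒  (a,b)_∞ = -1.
v=7: a=7^-1·(≡5), b=7^3·(≡3) mod 7; (5|7)=-1, (3|7)=-1; (−1)^{-1·3·3}·(-1)^3·(-1)^-1 = -1.
v=19: a=19^-2·(≡6), b=19^1·(≡15) mod 19; (6|19)=+1, (15|19)=-1; (−1)^{-2·1·9}·(+1)^1·(-1)^-2 = +1.
v=13: a=13^0·(≡9), b=13^-2·(≡8) mod 13; (9|13)=+1, (8|13)=-1; (−1)^{0·-2·6}·(+1)^-2·(-1)^0 = +1.
v=3: a=3^4·(≡1), b=3^6·(≡1) mod 3; (1|3)=+1, (1|3)=+1; (−1)^{4·6·1}·(+1)^6·(+1)^4 = +1.
Ram(-14, -665) = {7, ∞}; no ℚ_7-point on the conic.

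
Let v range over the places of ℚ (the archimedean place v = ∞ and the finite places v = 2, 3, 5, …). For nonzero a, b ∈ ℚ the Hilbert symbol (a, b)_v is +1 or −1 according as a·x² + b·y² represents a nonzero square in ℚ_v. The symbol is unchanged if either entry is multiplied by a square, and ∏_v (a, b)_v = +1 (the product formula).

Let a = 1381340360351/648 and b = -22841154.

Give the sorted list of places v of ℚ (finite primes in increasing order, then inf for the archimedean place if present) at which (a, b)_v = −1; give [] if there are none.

[2, 19]

(a, b) ≡ (70702, -51794) mod (ℚ^×)²; places V = {2, 3, 7, 19, 23, 29, 47, 53, ∞}.
(a,b)_∞: sgn(70702)=+, sgn(-51794)=−, so +1.
(a,b)_3: α=-4, u≡1; β=2, v≡1 (mod 3); (1|3)=+1, (1|3)=+1; sign (−1)^0·+1^2·+1^-4 = +1.
(a,b)_47: α=2, u≡21; β=1, v≡45 (mod 47); (21|47)=+1, (45|47)=-1; sign (−1)^0·+1^1·-1^2 = +1.
(a,b)_29: α=1, u≡14; β=1, v≡14 (mod 29); (14|29)=-1, (14|29)=-1; sign (−1)^0·-1^1·-1^1 = +1.
(a,b)_23: α=1, u≡21; β=0, v≡8 (mod 23); (21|23)=-1, (8|23)=+1; sign (−1)^0·-1^0·+1^1 = +1.
(a,b)_7: α=2, u≡4; β=2, v≡5 (mod 7); (4|7)=+1, (5|7)=-1; sign (−1)^0·+1^2·-1^2 = +1.
(a,b)_53: α=1, u≡10; β=0, v≡44 (mod 53); (10|53)=+1, (44|53)=+1; sign (−1)^0·+1^0·+1^1 = +1.
(a,b)_19: α=2, u≡8; β=1, v≡2 (mod 19); (8|19)=-1, (2|19)=-1; sign (−1)^0·-1^1·-1^2 = -1.
(a,b)_2: α=-3, β=1; u≡7, v≡7 (mod 8); ε(u)ε(v)=1·1, αω(v)=-3·0, βω(u)=1·0; sum ≡ 1  ⇒  -1.
(70702, -51794 / ℚ) ramifies at {2, 19}: a division algebra.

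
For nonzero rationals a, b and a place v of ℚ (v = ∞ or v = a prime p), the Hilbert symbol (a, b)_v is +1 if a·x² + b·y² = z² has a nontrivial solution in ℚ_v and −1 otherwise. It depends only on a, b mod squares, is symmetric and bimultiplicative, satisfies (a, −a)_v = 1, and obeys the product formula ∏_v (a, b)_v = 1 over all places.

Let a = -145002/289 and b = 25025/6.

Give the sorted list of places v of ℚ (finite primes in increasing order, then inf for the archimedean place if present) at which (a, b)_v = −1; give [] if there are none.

Mod squares: a ≡ -858, b ≡ 6006. Check v ∈ {∞, 2, 3, 5, 7, 11, 13, 17}.
v=2: v_2(a)=1, v_2(b)=-1; units ≡ 3, 3 (mod 8); ε·ε+αω+βω = 1·1+1·1+-1·1 ≡ 1  ⇒  (a,b)_2 = -1.
v=11: a=11^1·(≡6), b=11^1·(≡7) mod 11; (6|11)=-1, (7|11)=-1; (−1)^{1·1·5}·(-1)^1·(-1)^1 = -1.
v=7: a=7^0·(≡5), b=7^1·(≡2) mod 7; (5|7)=-1, (2|7)=+1; (−1)^{0·1·3}·(-1)^1·(+1)^0 = -1.
v=∞: -858 < 0 and 6006 > 0  ⇒  (a,b)_∞ = +1.
v=3: a=3^1·(≡2), b=3^-1·(≡1) mod 3; (2|3)=-1, (1|3)=+1; (−1)^{1·-1·1}·(-1)^-1·(+1)^1 = +1.
v=5: a=5^0·(≡2), b=5^2·(≡1) mod 5; (2|5)=-1, (1|5)=+1; (−1)^{0·2·2}·(-1)^2·(+1)^0 = +1.
v=13: a=13^3·(≡4), b=13^1·(≡11) mod 13; (4|13)=+1, (11|13)=-1; (−1)^{3·1·6}·(+1)^1·(-1)^3 = -1.
v=17: a=17^-2·(≡8), b=17^0·(≡3) mod 17; (8|17)=+1, (3|17)=-1; (−1)^{-2·0·8}·(+1)^0·(-1)^-2 = +1.
|Ram(-858, 6006)| = 4, even; anisotropic at {2, 7, 11, 13}.

[2, 7, 11, 13]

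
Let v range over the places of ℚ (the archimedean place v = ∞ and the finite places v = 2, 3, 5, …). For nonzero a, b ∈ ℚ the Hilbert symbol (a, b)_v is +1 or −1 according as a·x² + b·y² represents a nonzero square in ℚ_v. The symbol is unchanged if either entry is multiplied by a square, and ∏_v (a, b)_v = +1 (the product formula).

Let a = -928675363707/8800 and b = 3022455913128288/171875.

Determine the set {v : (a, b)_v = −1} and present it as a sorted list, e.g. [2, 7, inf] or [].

[17, 19]

Mod squares: a ≡ -363506, b ≡ 63222082. Check v ∈ {∞, 2, 3, 5, 7, 11, 13, 17, 19, 31, 41}.
v=∞: -363506 < 0 and 63222082 > 0  ⇒  (a,b)_∞ = +1.
v=17: a=17^2·(≡14), b=17^1·(≡15) mod 17; (14|17)=-1, (15|17)=+1; (−1)^{2·1·8}·(-1)^1·(+1)^2 = -1.
v=7: a=7^4·(≡4), b=7^5·(≡2) mod 7; (4|7)=+1, (2|7)=+1; (−1)^{4·5·3}·(+1)^5·(+1)^4 = +1.
v=11: a=11^-1·(≡1), b=11^-1·(≡2) mod 11; (1|11)=+1, (2|11)=-1; (−1)^{-1·-1·5}·(+1)^-1·(-1)^-1 = +1.
v=41: a=41^1·(≡16), b=41^1·(≡5) mod 41; (16|41)=+1, (5|41)=+1; (−1)^{1·1·20}·(+1)^1·(+1)^1 = +1.
v=2: v_2(a)=-5, v_2(b)=5; units ≡ 7, 1 (mod 8); ε·ε+αω+βω = 1·0+-5·0+5·0 ≡ 0  ⇒  (a,b)_2 = +1.
v=13: a=13^1·(≡4), b=13^2·(≡9) mod 13; (4|13)=+1, (9|13)=+1; (−1)^{1·2·6}·(+1)^2·(+1)^1 = +1.
v=5: a=5^-2·(≡4), b=5^-6·(≡3) mod 5; (4|5)=+1, (3|5)=-1; (−1)^{-2·-6·2}·(+1)^-6·(-1)^-2 = +1.
v=31: a=31^1·(≡22), b=31^1·(≡4) mod 31; (22|31)=-1, (4|31)=+1; (−1)^{1·1·15}·(-1)^1·(+1)^1 = +1.
v=3: a=3^4·(≡1), b=3^4·(≡1) mod 3; (1|3)=+1, (1|3)=+1; (−1)^{4·4·1}·(+1)^4·(+1)^4 = +1.
v=19: a=19^0·(≡10), b=19^1·(≡18) mod 19; (10|19)=-1, (18|19)=-1; (−1)^{0·1·9}·(-1)^1·(-1)^0 = -1.
|Ram(-363506, 63222082)| = 2, even; anisotropic at {17, 19}.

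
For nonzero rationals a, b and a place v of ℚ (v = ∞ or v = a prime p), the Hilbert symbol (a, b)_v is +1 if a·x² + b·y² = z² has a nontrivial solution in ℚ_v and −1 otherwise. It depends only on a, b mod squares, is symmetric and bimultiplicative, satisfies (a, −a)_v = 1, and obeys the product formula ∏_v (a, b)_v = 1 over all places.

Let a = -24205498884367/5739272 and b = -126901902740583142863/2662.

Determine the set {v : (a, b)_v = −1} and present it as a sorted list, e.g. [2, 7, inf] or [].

Mod squares: a ≡ -1605614, b ≡ -29656154. Check v ∈ {∞, 2, 3, 7, 11, 17, 19, 23, 29, 31, 43, 47}.
v=∞: -1605614 < 0 and -29656154 < 0  ⇒  (a,b)_∞ = -1.
v=3: a=3^0·(≡1), b=3^2·(≡1) mod 3; (1|3)=+1, (1|3)=+1; (−1)^{0·2·1}·(+1)^2·(+1)^0 = +1.
v=47: a=47^1·(≡28), b=47^1·(≡23) mod 47; (28|47)=+1, (23|47)=-1; (−1)^{1·1·23}·(+1)^1·(-1)^1 = +1.
v=19: a=19^3·(≡9), b=19^4·(≡8) mod 19; (9|19)=+1, (8|19)=-1; (−1)^{3·4·9}·(+1)^4·(-1)^3 = -1.
v=23: a=23^0·(≡8), b=23^1·(≡20) mod 23; (8|23)=+1, (20|23)=-1; (−1)^{0·1·11}·(+1)^1·(-1)^0 = +1.
v=2: v_2(a)=-3, v_2(b)=-1; units ≡ 1, 3 (mod 8); ε·ε+αω+βω = 0·1+-3·1+-1·0 ≡ 1  ⇒  (a,b)_2 = -1.
v=31: a=31^1·(≡1), b=31^2·(≡21) mod 31; (1|31)=+1, (21|31)=-1; (−1)^{1·2·15}·(+1)^2·(-1)^1 = -1.
v=11: a=11^-4·(≡5), b=11^-3·(≡1) mod 11; (5|11)=+1, (1|11)=+1; (−1)^{-4·-3·5}·(+1)^-3·(+1)^-4 = +1.
v=17: a=17^4·(≡1), b=17^4·(≡10) mod 17; (1|17)=+1, (10|17)=-1; (−1)^{4·4·8}·(+1)^4·(-1)^4 = +1.
v=7: a=7^-2·(≡1), b=7^0·(≡1) mod 7; (1|7)=+1, (1|7)=+1; (−1)^{-2·0·3}·(+1)^0·(+1)^-2 = +1.
v=43: a=43^0·(≡38), b=43^1·(≡19) mod 43; (38|43)=+1, (19|43)=-1; (−1)^{0·1·21}·(+1)^1·(-1)^0 = +1.
v=29: a=29^1·(≡9), b=29^1·(≡4) mod 29; (9|29)=+1, (4|29)=+1; (−1)^{1·1·14}·(+1)^1·(+1)^1 = +1.
Ram(-1605614, -29656154) = {2, 19, 31, ∞}; no ℚ_2-point on the conic.

[2, 19, 31, inf]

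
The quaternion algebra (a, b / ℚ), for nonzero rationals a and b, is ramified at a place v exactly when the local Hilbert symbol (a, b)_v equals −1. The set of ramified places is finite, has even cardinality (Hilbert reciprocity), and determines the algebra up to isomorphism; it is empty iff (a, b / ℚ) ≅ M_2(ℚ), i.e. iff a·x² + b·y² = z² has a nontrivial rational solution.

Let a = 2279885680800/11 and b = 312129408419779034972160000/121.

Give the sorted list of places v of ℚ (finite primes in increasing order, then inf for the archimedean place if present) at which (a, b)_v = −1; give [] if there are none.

Mod squares: a ≡ 4862, b ≡ 19. Check v ∈ {∞, 2, 3, 5, 7, 11, 13, 17, 19}.
v=11: a=11^-1·(≡2), b=11^-2·(≡2) mod 11; (2|11)=-1, (2|11)=-1; (−1)^{-1·-2·5}·(-1)^-2·(-1)^-1 = -1.
v=13: a=13^1·(≡4), b=13^2·(≡2) mod 13; (4|13)=+1, (2|13)=-1; (−1)^{1·2·6}·(+1)^2·(-1)^1 = -1.
v=∞: 4862 > 0 and 19 > 0  ⇒  (a,b)_∞ = +1.
v=17: a=17^1·(≡5), b=17^2·(≡13) mod 17; (5|17)=-1, (13|17)=+1; (−1)^{1·2·8}·(-1)^2·(+1)^1 = +1.
v=2: v_2(a)=5, v_2(b)=18; units ≡ 7, 3 (mod 8); ε·ε+αω+βω = 1·1+5·1+18·0 ≡ 0  ⇒  (a,b)_2 = +1.
v=5: a=5^2·(≡2), b=5^4·(≡1) mod 5; (2|5)=-1, (1|5)=+1; (−1)^{2·4·2}·(-1)^4·(+1)^2 = +1.
v=7: a=7^2·(≡1), b=7^4·(≡5) mod 7; (1|7)=+1, (5|7)=-1; (−1)^{2·4·3}·(+1)^4·(-1)^2 = +1.
v=19: a=19^2·(≡16), b=19^5·(≡1) mod 19; (16|19)=+1, (1|19)=+1; (−1)^{2·5·9}·(+1)^5·(+1)^2 = +1.
v=3: a=3^6·(≡2), b=3^8·(≡1) mod 3; (2|3)=-1, (1|3)=+1; (−1)^{6·8·1}·(-1)^8·(+1)^6 = +1.
(4862, 19 / ℚ) ramifies at {11, 13}: a division algebra.

[11, 13]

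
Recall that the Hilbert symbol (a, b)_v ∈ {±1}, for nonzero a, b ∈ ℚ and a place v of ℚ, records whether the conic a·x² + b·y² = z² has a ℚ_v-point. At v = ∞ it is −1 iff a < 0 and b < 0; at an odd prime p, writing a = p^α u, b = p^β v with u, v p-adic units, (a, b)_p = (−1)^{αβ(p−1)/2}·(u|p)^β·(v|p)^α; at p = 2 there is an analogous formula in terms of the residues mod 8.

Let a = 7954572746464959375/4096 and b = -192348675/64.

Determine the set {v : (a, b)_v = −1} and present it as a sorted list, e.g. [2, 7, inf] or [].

(a, b) ≡ (215, -43) mod (ℚ^×)²; places V = {2, 3, 5, 43, 47, ∞}.
(a,b)_47: α=4, u≡34; β=2, v≡12 (mod 47); (34|47)=+1, (12|47)=+1; sign (−1)^0·+1^2·+1^4 = +1.
(a,b)_∞: sgn(215)=+, sgn(-43)=−, so +1.
(a,b)_2: α=-12, β=-6; u≡7, v≡5 (mod 8); ε(u)ε(v)=1·0, αω(v)=-12·1, βω(u)=-6·0; sum ≡ 0  ⇒  +1.
(a,b)_5: α=5, u≡2; β=2, v≡2 (mod 5); (2|5)=-1, (2|5)=-1; sign (−1)^0·-1^2·-1^5 = -1.
(a,b)_43: α=3, u≡5; β=1, v≡42 (mod 43); (5|43)=-1, (42|43)=-1; sign (−1)^1·-1^1·-1^3 = -1.
(a,b)_3: α=8, u≡2; β=4, v≡2 (mod 3); (2|3)=-1, (2|3)=-1; sign (−1)^0·-1^4·-1^8 = +1.
|Ram(215, -43)| = 2, even; anisotropic at {5, 43}.

[5, 43]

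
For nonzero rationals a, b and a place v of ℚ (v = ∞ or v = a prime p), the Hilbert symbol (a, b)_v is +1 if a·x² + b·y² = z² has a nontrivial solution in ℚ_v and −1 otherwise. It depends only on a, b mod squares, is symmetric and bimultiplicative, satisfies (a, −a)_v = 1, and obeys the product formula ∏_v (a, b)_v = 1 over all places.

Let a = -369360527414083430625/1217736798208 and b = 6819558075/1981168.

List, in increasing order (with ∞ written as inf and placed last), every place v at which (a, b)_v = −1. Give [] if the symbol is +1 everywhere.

[3, 17]

Mod squares: a ≡ -7, b ≡ 2619309. Check v ∈ {∞, 2, 3, 5, 7, 11, 17, 19, 23, 29, 31}.
v=31: a=31^2·(≡27), b=31^0·(≡30) mod 31; (27|31)=-1, (30|31)=-1; (−1)^{2·0·15}·(-1)^0·(-1)^2 = +1.
v=5: a=5^4·(≡2), b=5^2·(≡1) mod 5; (2|5)=-1, (1|5)=+1; (−1)^{4·2·2}·(-1)^2·(+1)^4 = +1.
v=∞: -7 < 0 and 2619309 > 0  ⇒  (a,b)_∞ = +1.
v=19: a=19^-2·(≡2), b=19^-2·(≡5) mod 19; (2|19)=-1, (5|19)=+1; (−1)^{-2·-2·9}·(-1)^-2·(+1)^-2 = +1.
v=29: a=29^2·(≡4), b=29^1·(≡8) mod 29; (4|29)=+1, (8|29)=-1; (−1)^{2·1·14}·(+1)^1·(-1)^2 = +1.
v=2: v_2(a)=-12, v_2(b)=-4; units ≡ 1, 5 (mod 8); ε·ε+αω+βω = 0·0+-12·1+-4·0 ≡ 0  ⇒  (a,b)_2 = +1.
v=17: a=17^2·(≡10), b=17^1·(≡6) mod 17; (10|17)=-1, (6|17)=-1; (−1)^{2·1·8}·(-1)^1·(-1)^2 = -1.
v=11: a=11^0·(≡1), b=11^1·(≡6) mod 11; (1|11)=+1, (6|11)=-1; (−1)^{0·1·5}·(+1)^1·(-1)^0 = +1.
v=3: a=3^14·(≡2), b=3^7·(≡1) mod 3; (2|3)=-1, (1|3)=+1; (−1)^{14·7·1}·(-1)^7·(+1)^14 = -1.
v=23: a=23^2·(≡4), b=23^1·(≡11) mod 23; (4|23)=+1, (11|23)=-1; (−1)^{2·1·11}·(+1)^1·(-1)^2 = +1.
v=7: a=7^-7·(≡5), b=7^-3·(≡1) mod 7; (5|7)=-1, (1|7)=+1; (−1)^{-7·-3·3}·(-1)^-3·(+1)^-7 = +1.
Ram(-7, 2619309) = {3, 17}; no ℚ_3-point on the conic.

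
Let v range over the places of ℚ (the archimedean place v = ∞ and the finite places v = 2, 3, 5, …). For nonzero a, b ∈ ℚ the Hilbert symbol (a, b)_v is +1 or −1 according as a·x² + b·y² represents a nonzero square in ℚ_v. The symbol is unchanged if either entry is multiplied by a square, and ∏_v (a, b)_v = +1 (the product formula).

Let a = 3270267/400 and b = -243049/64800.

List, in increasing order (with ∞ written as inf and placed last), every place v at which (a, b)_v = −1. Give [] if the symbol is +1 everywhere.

Mod squares: a ≡ 3003, b ≡ -2. Check v ∈ {∞, 2, 3, 5, 7, 11, 13, 17, 29}.
v=17: a=17^0·(≡5), b=17^2·(≡2) mod 17; (5|17)=-1, (2|17)=+1; (−1)^{0·2·8}·(-1)^2·(+1)^0 = +1.
v=13: a=13^1·(≡10), b=13^0·(≡8) mod 13; (10|13)=+1, (8|13)=-1; (−1)^{1·0·6}·(+1)^0·(-1)^1 = -1.
v=7: a=7^1·(≡1), b=7^0·(≡5) mod 7; (1|7)=+1, (5|7)=-1; (−1)^{1·0·3}·(+1)^0·(-1)^1 = -1.
v=∞: 3003 > 0 and -2 < 0  ⇒  (a,b)_∞ = +1.
v=3: a=3^3·(≡2), b=3^-4·(≡1) mod 3; (2|3)=-1, (1|3)=+1; (−1)^{3·-4·1}·(-1)^-4·(+1)^3 = +1.
v=2: v_2(a)=-4, v_2(b)=-5; units ≡ 3, 7 (mod 8); ε·ε+αω+βω = 1·1+-4·0+-5·1 ≡ 0  ⇒  (a,b)_2 = +1.
v=5: a=5^-2·(≡2), b=5^-2·(≡3) mod 5; (2|5)=-1, (3|5)=-1; (−1)^{-2·-2·2}·(-1)^-2·(-1)^-2 = +1.
v=11: a=11^3·(≡1), b=11^0·(≡4) mod 11; (1|11)=+1, (4|11)=+1; (−1)^{3·0·5}·(+1)^0·(+1)^3 = +1.
v=29: a=29^0·(≡25), b=29^2·(≡27) mod 29; (25|29)=+1, (27|29)=-1; (−1)^{0·2·14}·(+1)^2·(-1)^0 = +1.
Ram(3003, -2) = {7, 13}; no ℚ_7-point on the conic.

[7, 13]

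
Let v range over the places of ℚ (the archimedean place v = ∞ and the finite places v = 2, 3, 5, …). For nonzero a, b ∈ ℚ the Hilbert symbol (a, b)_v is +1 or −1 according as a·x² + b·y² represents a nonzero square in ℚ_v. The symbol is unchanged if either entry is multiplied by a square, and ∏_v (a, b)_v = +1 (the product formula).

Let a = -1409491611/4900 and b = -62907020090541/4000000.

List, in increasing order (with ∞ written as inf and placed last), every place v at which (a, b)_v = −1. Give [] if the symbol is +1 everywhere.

(a, b) ≡ (-19, -29) mod (ℚ^×)²; places V = {2, 3, 5, 7, 11, 19, 29, ∞}.
(a,b)_∞: sgn(-19)=−, sgn(-29)=−, so -1.
(a,b)_7: α=-2, u≡2; β=0, v≡6 (mod 7); (2|7)=+1, (6|7)=-1; sign (−1)^0·+1^0·-1^-2 = +1.
(a,b)_19: α=1, u≡18; β=2, v≡4 (mod 19); (18|19)=-1, (4|19)=+1; sign (−1)^0·-1^2·+1^1 = +1.
(a,b)_3: α=6, u≡2; β=10, v≡1 (mod 3); (2|3)=-1, (1|3)=+1; sign (−1)^0·-1^10·+1^6 = +1.
(a,b)_11: α=2, u≡9; β=2, v≡1 (mod 11); (9|11)=+1, (1|11)=+1; sign (−1)^0·+1^2·+1^2 = +1.
(a,b)_29: α=2, u≡3; β=3, v≡23 (mod 29); (3|29)=-1, (23|29)=+1; sign (−1)^0·-1^3·+1^2 = -1.
(a,b)_2: α=-2, β=-8; u≡5, v≡3 (mod 8); ε(u)ε(v)=0·1, αω(v)=-2·1, βω(u)=-8·1; sum ≡ 0  ⇒  +1.
(a,b)_5: α=-2, u≡4; β=-6, v≡4 (mod 5); (4|5)=+1, (4|5)=+1; sign (−1)^0·+1^-6·+1^-2 = +1.
Ram(-19, -29) = {29, ∞}; no ℚ_29-point on the conic.

[29, inf]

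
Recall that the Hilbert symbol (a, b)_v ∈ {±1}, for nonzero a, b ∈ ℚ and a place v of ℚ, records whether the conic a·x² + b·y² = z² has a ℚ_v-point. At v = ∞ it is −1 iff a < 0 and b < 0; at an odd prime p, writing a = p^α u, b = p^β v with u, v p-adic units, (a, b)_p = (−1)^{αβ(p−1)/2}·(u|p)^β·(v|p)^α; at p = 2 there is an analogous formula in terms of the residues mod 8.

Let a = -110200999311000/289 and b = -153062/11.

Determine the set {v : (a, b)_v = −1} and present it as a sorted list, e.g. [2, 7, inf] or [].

[2, 3, 5, 11, 13, inf]

(a, b) ≡ (-390, -2002) mod (ℚ^×)²; places V = {2, 3, 5, 7, 11, 13, 17, 29, 47, ∞}.
(a,b)_17: α=-2, u≡9; β=0, v≡16 (mod 17); (9|17)=+1, (16|17)=+1; sign (−1)^0·+1^0·+1^-2 = +1.
(a,b)_11: α=0, u≡6; β=-1, v≡3 (mod 11); (6|11)=-1, (3|11)=+1; sign (−1)^0·-1^-1·+1^0 = -1.
(a,b)_7: α=0, u≡2; β=1, v≡4 (mod 7); (2|7)=+1, (4|7)=+1; sign (−1)^0·+1^1·+1^0 = +1.
(a,b)_2: α=3, β=1; u≡5, v≡7 (mod 8); ε(u)ε(v)=0·1, αω(v)=3·0, βω(u)=1·1; sum ≡ 1  ⇒  -1.
(a,b)_3: α=3, u≡2; β=0, v≡2 (mod 3); (2|3)=-1, (2|3)=-1; sign (−1)^0·-1^0·-1^3 = -1.
(a,b)_47: α=2, u≡33; β=0, v≡40 (mod 47); (33|47)=-1, (40|47)=-1; sign (−1)^0·-1^0·-1^2 = +1.
(a,b)_29: α=2, u≡23; β=2, v≡23 (mod 29); (23|29)=+1, (23|29)=+1; sign (−1)^0·+1^2·+1^2 = +1.
(a,b)_13: α=3, u≡10; β=1, v≡11 (mod 13); (10|13)=+1, (11|13)=-1; sign (−1)^0·+1^1·-1^3 = -1.
(a,b)_5: α=3, u≡3; β=0, v≡3 (mod 5); (3|5)=-1, (3|5)=-1; sign (−1)^0·-1^0·-1^3 = -1.
(a,b)_∞: sgn(-390)=−, sgn(-2002)=−, so -1.
|Ram(-390, -2002)| = 6, even; anisotropic at {2, 3, 5, 11, 13, ∞}.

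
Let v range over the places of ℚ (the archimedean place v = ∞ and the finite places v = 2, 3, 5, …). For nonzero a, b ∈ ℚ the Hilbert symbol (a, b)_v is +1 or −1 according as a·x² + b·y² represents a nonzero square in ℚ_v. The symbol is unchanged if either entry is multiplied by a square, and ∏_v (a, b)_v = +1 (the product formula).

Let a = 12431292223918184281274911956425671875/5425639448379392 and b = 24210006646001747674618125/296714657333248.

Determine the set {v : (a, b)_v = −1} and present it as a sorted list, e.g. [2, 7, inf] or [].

[13, 23]

Mod squares: a ≡ 27094, b ≡ 64883. Check v ∈ {∞, 2, 3, 5, 7, 11, 13, 17, 19, 23, 31}.
v=3: a=3^26·(≡1), b=3^16·(≡2) mod 3; (1|3)=+1, (2|3)=-1; (−1)^{26·16·1}·(+1)^16·(-1)^26 = +1.
v=11: a=11^-2·(≡4), b=11^-2·(≡5) mod 11; (4|11)=+1, (5|11)=+1; (−1)^{-2·-2·5}·(+1)^-2·(+1)^-2 = +1.
v=17: a=17^-4·(≡1), b=17^-4·(≡12) mod 17; (1|17)=+1, (12|17)=-1; (−1)^{-4·-4·8}·(+1)^-4·(-1)^-4 = +1.
v=7: a=7^0·(≡4), b=7^-1·(≡1) mod 7; (4|7)=+1, (1|7)=+1; (−1)^{0·-1·3}·(+1)^-1·(+1)^0 = +1.
v=5: a=5^6·(≡4), b=5^4·(≡3) mod 5; (4|5)=+1, (3|5)=-1; (−1)^{6·4·2}·(+1)^4·(-1)^6 = +1.
v=19: a=19^1·(≡9), b=19^2·(≡7) mod 19; (9|19)=+1, (7|19)=+1; (−1)^{1·2·9}·(+1)^2·(+1)^1 = +1.
v=23: a=23^7·(≡15), b=23^5·(≡19) mod 23; (15|23)=-1, (19|23)=-1; (−1)^{7·5·11}·(-1)^5·(-1)^7 = -1.
v=∞: 27094 > 0 and 64883 > 0  ⇒  (a,b)_∞ = +1.
v=31: a=31^5·(≡13), b=31^3·(≡25) mod 31; (13|31)=-1, (25|31)=+1; (−1)^{5·3·15}·(-1)^3·(+1)^5 = +1.
v=13: a=13^2·(≡7), b=13^1·(≡1) mod 13; (7|13)=-1, (1|13)=+1; (−1)^{2·1·6}·(-1)^1·(+1)^2 = -1.
v=2: v_2(a)=-29, v_2(b)=-22; units ≡ 3, 3 (mod 8); ε·ε+αω+βω = 1·1+-29·1+-22·1 ≡ 0  ⇒  (a,b)_2 = +1.
|Ram(27094, 64883)| = 2, even; anisotropic at {13, 23}.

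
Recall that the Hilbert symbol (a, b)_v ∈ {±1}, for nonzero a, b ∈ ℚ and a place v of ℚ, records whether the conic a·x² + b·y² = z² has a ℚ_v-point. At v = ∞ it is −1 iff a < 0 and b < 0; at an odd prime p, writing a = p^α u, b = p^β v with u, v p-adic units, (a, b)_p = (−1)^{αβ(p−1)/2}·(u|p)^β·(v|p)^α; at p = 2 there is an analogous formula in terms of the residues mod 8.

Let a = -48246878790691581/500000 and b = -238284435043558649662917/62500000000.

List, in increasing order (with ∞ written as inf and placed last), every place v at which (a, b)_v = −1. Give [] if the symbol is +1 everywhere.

[3, inf]

Mod squares: a ≡ -56202, b ≡ -1653. Check v ∈ {∞, 2, 3, 5, 7, 11, 13, 17, 19, 29}.
v=29: a=29^1·(≡22), b=29^1·(≡9) mod 29; (22|29)=+1, (9|29)=+1; (−1)^{1·1·14}·(+1)^1·(+1)^1 = +1.
v=3: a=3^1·(≡1), b=3^1·(≡1) mod 3; (1|3)=+1, (1|3)=+1; (−1)^{1·1·1}·(+1)^1·(+1)^1 = -1.
v=2: v_2(a)=-5, v_2(b)=-8; units ≡ 3, 3 (mod 8); ε·ε+αω+βω = 1·1+-5·1+-8·1 ≡ 0  ⇒  (a,b)_2 = +1.
v=7: a=7^4·(≡1), b=7^8·(≡6) mod 7; (1|7)=+1, (6|7)=-1; (−1)^{4·8·3}·(+1)^8·(-1)^4 = +1.
v=∞: -56202 < 0 and -1653 < 0  ⇒  (a,b)_∞ = -1.
v=5: a=5^-6·(≡2), b=5^-12·(≡3) mod 5; (2|5)=-1, (3|5)=-1; (−1)^{-6·-12·2}·(-1)^-12·(-1)^-6 = +1.
v=11: a=11^4·(≡2), b=11^6·(≡2) mod 11; (2|11)=-1, (2|11)=-1; (−1)^{4·6·5}·(-1)^6·(-1)^4 = +1.
v=19: a=19^1·(≡6), b=19^1·(≡18) mod 19; (6|19)=+1, (18|19)=-1; (−1)^{1·1·9}·(+1)^1·(-1)^1 = +1.
v=13: a=13^2·(≡4), b=13^2·(≡6) mod 13; (4|13)=+1, (6|13)=-1; (−1)^{2·2·6}·(+1)^2·(-1)^2 = +1.
v=17: a=17^3·(≡1), b=17^4·(≡9) mod 17; (1|17)=+1, (9|17)=+1; (−1)^{3·4·8}·(+1)^4·(+1)^3 = +1.
Ram(-56202, -1653) = {3, ∞}; no ℚ_3-point on the conic.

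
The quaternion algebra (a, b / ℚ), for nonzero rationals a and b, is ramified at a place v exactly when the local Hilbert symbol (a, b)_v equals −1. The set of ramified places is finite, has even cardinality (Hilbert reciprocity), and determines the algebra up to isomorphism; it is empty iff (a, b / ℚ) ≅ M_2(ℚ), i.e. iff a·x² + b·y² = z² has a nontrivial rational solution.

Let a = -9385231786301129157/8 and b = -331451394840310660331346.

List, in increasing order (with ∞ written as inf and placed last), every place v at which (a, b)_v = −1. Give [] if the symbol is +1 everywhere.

[29, 31, 37, inf]

(a, b) ≡ (-12586, -22274) mod (ℚ^×)²; places V = {2, 3, 7, 29, 31, 37, 43, ∞}.
(a,b)_43: α=2, u≡10; β=3, v≡6 (mod 43); (10|43)=+1, (6|43)=+1; sign (−1)^0·+1^3·+1^2 = +1.
(a,b)_∞: sgn(-12586)=−, sgn(-22274)=−, so -1.
(a,b)_37: α=2, u≡5; β=3, v≡9 (mod 37); (5|37)=-1, (9|37)=+1; sign (−1)^0·-1^3·+1^2 = -1.
(a,b)_7: α=1, u≡4; β=1, v≡5 (mod 7); (4|7)=+1, (5|7)=-1; sign (−1)^1·+1^1·-1^1 = +1.
(a,b)_3: α=6, u≡2; β=2, v≡1 (mod 3); (2|3)=-1, (1|3)=+1; sign (−1)^0·-1^2·+1^6 = +1.
(a,b)_2: α=-3, β=1; u≡3, v≡7 (mod 8); ε(u)ε(v)=1·1, αω(v)=-3·0, βω(u)=1·1; sum ≡ 0  ⇒  +1.
(a,b)_29: α=3, u≡16; β=4, v≡3 (mod 29); (16|29)=+1, (3|29)=-1; sign (−1)^0·+1^4·-1^3 = -1.
(a,b)_31: α=3, u≡9; β=4, v≡23 (mod 31); (9|31)=+1, (23|31)=-1; sign (−1)^0·+1^4·-1^3 = -1.
(-12586, -22274 / ℚ) ramifies at {29, 31, 37, ∞}: a division algebra.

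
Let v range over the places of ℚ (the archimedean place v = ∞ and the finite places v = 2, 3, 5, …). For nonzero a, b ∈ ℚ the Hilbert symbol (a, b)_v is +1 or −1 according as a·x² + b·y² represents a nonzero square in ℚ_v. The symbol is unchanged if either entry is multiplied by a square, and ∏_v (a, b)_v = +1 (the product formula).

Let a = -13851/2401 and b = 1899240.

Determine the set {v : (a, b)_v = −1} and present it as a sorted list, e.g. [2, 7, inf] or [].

(a, b) ≡ (-19, 9690) mod (ℚ^×)²; places V = {2, 3, 5, 7, 17, 19, ∞}.
(a,b)_17: α=0, u≡1; β=1, v≡13 (mod 17); (1|17)=+1, (13|17)=+1; sign (−1)^0·+1^1·+1^0 = +1.
(a,b)_7: α=-4, u≡2; β=2, v≡1 (mod 7); (2|7)=+1, (1|7)=+1; sign (−1)^0·+1^2·+1^-4 = +1.
(a,b)_3: α=6, u≡2; β=1, v≡2 (mod 3); (2|3)=-1, (2|3)=-1; sign (−1)^0·-1^1·-1^6 = -1.
(a,b)_∞: sgn(-19)=−, sgn(9690)=+, so +1.
(a,b)_19: α=1, u≡18; β=1, v≡1 (mod 19); (18|19)=-1, (1|19)=+1; sign (−1)^1·-1^1·+1^1 = +1.
(a,b)_2: α=0, β=3; u≡5, v≡5 (mod 8); ε(u)ε(v)=0·0, αω(v)=0·1, βω(u)=3·1; sum ≡ 1  ⇒  -1.
(a,b)_5: α=0, u≡4; β=1, v≡3 (mod 5); (4|5)=+1, (3|5)=-1; sign (−1)^0·+1^1·-1^0 = +1.
(-19, 9690 / ℚ) ramifies at {2, 3}: a division algebra.

[2, 3]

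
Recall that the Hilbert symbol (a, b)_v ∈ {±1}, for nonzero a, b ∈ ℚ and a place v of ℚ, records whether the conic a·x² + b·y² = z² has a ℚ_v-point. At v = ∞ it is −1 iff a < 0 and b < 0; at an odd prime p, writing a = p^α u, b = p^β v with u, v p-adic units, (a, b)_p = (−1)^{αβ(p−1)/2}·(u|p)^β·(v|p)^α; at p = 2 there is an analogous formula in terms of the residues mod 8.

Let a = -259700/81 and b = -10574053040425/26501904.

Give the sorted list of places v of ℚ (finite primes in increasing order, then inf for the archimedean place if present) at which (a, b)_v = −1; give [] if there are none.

Mod squares: a ≡ -53, b ≡ -217. Check v ∈ {∞, 2, 3, 5, 7, 11, 13, 17, 31, 53}.
v=17: a=17^0·(≡2), b=17^2·(≡4) mod 17; (2|17)=+1, (4|17)=+1; (−1)^{0·2·8}·(+1)^2·(+1)^0 = +1.
v=5: a=5^2·(≡2), b=5^2·(≡2) mod 5; (2|5)=-1, (2|5)=-1; (−1)^{2·2·2}·(-1)^2·(-1)^2 = +1.
v=∞: -53 < 0 and -217 < 0  ⇒  (a,b)_∞ = -1.
v=11: a=11^0·(≡8), b=11^-2·(≡9) mod 11; (8|11)=-1, (9|11)=+1; (−1)^{0·-2·5}·(-1)^-2·(+1)^0 = +1.
v=13: a=13^0·(≡9), b=13^-2·(≡10) mod 13; (9|13)=+1, (10|13)=+1; (−1)^{0·-2·6}·(+1)^-2·(+1)^0 = +1.
v=31: a=31^0·(≡14), b=31^1·(≡30) mod 31; (14|31)=+1, (30|31)=-1; (−1)^{0·1·15}·(+1)^1·(-1)^0 = +1.
v=53: a=53^1·(≡37), b=53^2·(≡22) mod 53; (37|53)=+1, (22|53)=-1; (−1)^{1·2·26}·(+1)^2·(-1)^1 = -1.
v=7: a=7^2·(≡5), b=7^5·(≡4) mod 7; (5|7)=-1, (4|7)=+1; (−1)^{2·5·3}·(-1)^5·(+1)^2 = -1.
v=2: v_2(a)=2, v_2(b)=-4; units ≡ 3, 7 (mod 8); ε·ε+αω+βω = 1·1+2·0+-4·1 ≡ 1  ⇒  (a,b)_2 = -1.
v=3: a=3^-4·(≡1), b=3^-4·(≡2) mod 3; (1|3)=+1, (2|3)=-1; (−1)^{-4·-4·1}·(+1)^-4·(-1)^-4 = +1.
|Ram(-53, -217)| = 4, even; anisotropic at {2, 7, 53, ∞}.

[2, 7, 53, inf]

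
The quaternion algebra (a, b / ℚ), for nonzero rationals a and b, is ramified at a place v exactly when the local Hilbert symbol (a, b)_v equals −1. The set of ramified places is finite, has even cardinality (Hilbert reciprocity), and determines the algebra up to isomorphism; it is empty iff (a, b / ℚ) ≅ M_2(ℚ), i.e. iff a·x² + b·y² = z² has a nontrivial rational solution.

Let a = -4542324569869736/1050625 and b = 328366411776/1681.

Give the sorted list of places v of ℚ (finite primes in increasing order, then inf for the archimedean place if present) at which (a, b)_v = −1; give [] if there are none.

(a, b) ≡ (-26, 9269) mod (ℚ^×)²; places V = {2, 3, 5, 13, 23, 31, 41, ∞}.
(a,b)_∞: sgn(-26)=−, sgn(9269)=+, so +1.
(a,b)_13: α=3, u≡7; β=1, v≡11 (mod 13); (7|13)=-1, (11|13)=-1; sign (−1)^0·-1^1·-1^3 = +1.
(a,b)_3: α=0, u≡1; β=2, v≡2 (mod 3); (1|3)=+1, (2|3)=-1; sign (−1)^0·+1^2·-1^0 = +1.
(a,b)_23: α=4, u≡22; β=1, v≡12 (mod 23); (22|23)=-1, (12|23)=+1; sign (−1)^0·-1^1·+1^4 = -1.
(a,b)_31: α=4, u≡1; β=3, v≡1 (mod 31); (1|31)=+1, (1|31)=+1; sign (−1)^0·+1^3·+1^4 = +1.
(a,b)_2: α=3, β=12; u≡3, v≡5 (mod 8); ε(u)ε(v)=1·0, αω(v)=3·1, βω(u)=12·1; sum ≡ 1  ⇒  -1.
(a,b)_41: α=-2, u≡7; β=-2, v≡24 (mod 41); (7|41)=-1, (24|41)=-1; sign (−1)^0·-1^-2·-1^-2 = +1.
(a,b)_5: α=-4, u≡4; β=0, v≡1 (mod 5); (4|5)=+1, (1|5)=+1; sign (−1)^0·+1^0·+1^-4 = +1.
|Ram(-26, 9269)| = 2, even; anisotropic at {2, 23}.

[2, 23]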